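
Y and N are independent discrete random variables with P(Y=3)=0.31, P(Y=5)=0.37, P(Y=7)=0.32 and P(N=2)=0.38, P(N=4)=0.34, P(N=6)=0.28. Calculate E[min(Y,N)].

3.3306

E[min(Y,N)] = Σ_y Σ_n min(y,n) · P(Y=y)P(N=n)
 = 2·0.1178 + 3·0.1054 + 3·0.0868 + 2·0.1406 + 4·0.1258 + 5·0.1036 + 2·0.1216 + 4·0.1088 + 6·0.0896
 = 0.2356 + 0.3162 + 0.2604 + 0.2812 + 0.5032 + 0.518 + 0.2432 + 0.4352 + 0.5376
 = 3.3306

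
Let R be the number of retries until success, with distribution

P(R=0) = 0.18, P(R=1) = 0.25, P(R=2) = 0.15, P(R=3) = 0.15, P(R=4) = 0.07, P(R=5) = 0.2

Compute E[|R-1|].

1.64

E[|R-1|] = Σ |r-1|·P(R=r)
 = 1·0.18 + 0·0.25 + 1·0.15 + 2·0.15 + 3·0.07 + 4·0.2
 = 0.18 + 0 + 0.15 + 0.3 + 0.21 + 0.8
 = 1.64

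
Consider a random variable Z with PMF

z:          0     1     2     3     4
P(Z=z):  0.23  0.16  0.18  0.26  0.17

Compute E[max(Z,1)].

E[max(Z,1)] = Σ max(z,1)·P(Z=z)
 = 1·0.23 + 1·0.16 + 2·0.18 + 3·0.26 + 4·0.17
 = 0.23 + 0.16 + 0.36 + 0.78 + 0.68
 = 2.21

2.21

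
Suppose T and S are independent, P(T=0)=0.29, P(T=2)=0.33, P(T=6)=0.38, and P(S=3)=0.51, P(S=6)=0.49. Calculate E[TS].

E[TS] = Σ_t Σ_s ts · P(T=t)P(S=s)
 = 0·0.1479 + 0·0.1421 + 6·0.1683 + 12·0.1617 + 18·0.1938 + 36·0.1862
 = 0 + 0 + 1.0098 + 1.9404 + 3.4884 + 6.7032
 = 13.1418

13.1418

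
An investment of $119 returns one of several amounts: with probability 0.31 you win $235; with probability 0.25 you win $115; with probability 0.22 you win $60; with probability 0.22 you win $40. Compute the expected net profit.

E[payout] = 235·0.31 + 115·0.25 + 60·0.22 + 40·0.22
 = 72.85 + 28.75 + 13.2 + 8.8
 = 123.6
Net = 123.6 - 119 = 4.6

4.6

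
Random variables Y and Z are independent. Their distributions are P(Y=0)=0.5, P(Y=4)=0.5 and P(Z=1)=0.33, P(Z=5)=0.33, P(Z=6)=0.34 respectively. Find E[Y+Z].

6.02

E[Y+Z] = Σ_y Σ_z (y+z) · P(Y=y)P(Z=z)
 = 1·0.165 + 5·0.165 + 6·0.17 + 5·0.165 + 9·0.165 + 10·0.17
 = 0.165 + 0.825 + 1.02 + 0.825 + 1.485 + 1.7
 = 6.02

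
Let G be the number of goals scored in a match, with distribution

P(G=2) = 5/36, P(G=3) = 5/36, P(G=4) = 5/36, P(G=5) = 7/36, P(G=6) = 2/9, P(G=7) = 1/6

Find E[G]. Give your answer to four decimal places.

E[G] = Σ g·P(G=g)
 = 2·5/36 + 3·5/36 + 4·5/36 + 5·7/36 + 6·2/9 + 7·1/6
 = 5/18 + 5/12 + 5/9 + 35/36 + 4/3 + 7/6
 = 85/18

4.7222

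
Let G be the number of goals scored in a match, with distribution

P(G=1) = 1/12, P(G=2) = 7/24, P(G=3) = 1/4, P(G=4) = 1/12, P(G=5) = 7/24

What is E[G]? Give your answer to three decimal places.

E[G] = Σ g·P(G=g)
 = 1·1/12 + 2·7/24 + 3·1/4 + 4·1/12 + 5·7/24
 = 1/12 + 7/12 + 3/4 + 1/3 + 35/24
 = 77/24

3.208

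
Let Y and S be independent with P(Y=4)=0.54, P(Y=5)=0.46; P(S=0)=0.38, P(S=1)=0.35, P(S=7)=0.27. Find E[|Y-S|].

E[|Y-S|] = Σ_y Σ_s |y-s| · P(Y=y)P(S=s)
 = 4·0.2052 + 3·0.189 + 3·0.1458 + 5·0.1748 + 4·0.161 + 2·0.1242
 = 0.8208 + 0.567 + 0.4374 + 0.874 + 0.644 + 0.2484
 = 3.5916

3.5916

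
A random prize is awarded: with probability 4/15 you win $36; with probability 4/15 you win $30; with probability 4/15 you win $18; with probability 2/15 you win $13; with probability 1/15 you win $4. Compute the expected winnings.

24.4

E[payout] = 36·4/15 + 30·4/15 + 18·4/15 + 13·2/15 + 4·1/15
 = 48/5 + 8 + 24/5 + 26/15 + 4/15
 = 122/5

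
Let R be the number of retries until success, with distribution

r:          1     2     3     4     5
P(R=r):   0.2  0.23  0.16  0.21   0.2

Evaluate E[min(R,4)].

2.78

E[min(R,4)] = Σ min(r,4)·P(R=r)
 = 1·0.2 + 2·0.23 + 3·0.16 + 4·0.21 + 4·0.2
 = 0.2 + 0.46 + 0.48 + 0.84 + 0.8
 = 2.78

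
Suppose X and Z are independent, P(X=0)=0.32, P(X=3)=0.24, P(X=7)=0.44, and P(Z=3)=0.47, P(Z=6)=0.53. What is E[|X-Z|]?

2.9108

E[|X-Z|] = Σ_x Σ_z |x-z| · P(X=x)P(Z=z)
 = 3·0.1504 + 6·0.1696 + 0·0.1128 + 3·0.1272 + 4·0.2068 + 1·0.2332
 = 0.4512 + 1.0176 + 0 + 0.3816 + 0.8272 + 0.2332
 = 2.9108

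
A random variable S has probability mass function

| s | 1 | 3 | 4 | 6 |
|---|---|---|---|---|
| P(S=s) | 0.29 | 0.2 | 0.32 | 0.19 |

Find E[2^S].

E[2^S] = Σ 2^s·P(S=s)
 = 2·0.29 + 8·0.2 + 16·0.32 + 64·0.19
 = 0.58 + 1.6 + 5.12 + 12.16
 = 19.46

19.46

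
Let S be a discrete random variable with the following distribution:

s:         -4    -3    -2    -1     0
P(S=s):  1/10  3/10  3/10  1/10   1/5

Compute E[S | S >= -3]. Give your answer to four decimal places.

P(S >= -3) = 3/10 + 3/10 + 1/10 + 1/5 = 9/10.
E[S | S >= -3] = [(-3)·3/10 + (-2)·3/10 + (-1)·1/10 + 0·1/5] / (9/10)
 = -8/5 / (9/10)
 = -16/9

-1.7778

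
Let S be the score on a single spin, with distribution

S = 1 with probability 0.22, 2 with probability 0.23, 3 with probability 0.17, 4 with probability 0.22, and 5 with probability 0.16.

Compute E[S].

2.87

E[S] = Σ s·P(S=s)
 = 1·0.22 + 2·0.23 + 3·0.17 + 4·0.22 + 5·0.16
 = 0.22 + 0.46 + 0.51 + 0.88 + 0.8
 = 2.87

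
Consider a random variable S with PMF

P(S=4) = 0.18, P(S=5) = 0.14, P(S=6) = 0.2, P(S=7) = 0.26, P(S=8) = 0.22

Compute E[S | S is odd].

6.3

P(S is odd) = 0.14 + 0.26 = 0.4.
E[S | S is odd] = [5·0.14 + 7·0.26] / 0.4
 = 2.52 / 0.4
 = 63/10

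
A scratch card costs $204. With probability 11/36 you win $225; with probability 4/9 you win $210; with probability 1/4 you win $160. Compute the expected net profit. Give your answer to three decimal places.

E[payout] = 225·11/36 + 210·4/9 + 160·1/4
 = 275/4 + 280/3 + 40
 = 2425/12
Net = 2425/12 - 204 = -23/12

-1.917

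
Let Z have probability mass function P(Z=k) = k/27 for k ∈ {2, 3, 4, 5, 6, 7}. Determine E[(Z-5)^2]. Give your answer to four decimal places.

E[(Z-5)^2] = Σ (z-5)^2·P(Z=z)
 = 9·2/27 + 4·1/9 + 1·4/27 + 0·5/27 + 1·2/9 + 4·7/27
 = 2/3 + 4/9 + 4/27 + 0 + 2/9 + 28/27
 = 68/27

2.5185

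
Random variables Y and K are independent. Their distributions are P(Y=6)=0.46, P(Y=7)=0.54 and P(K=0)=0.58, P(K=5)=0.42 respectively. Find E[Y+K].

E[Y+K] = Σ_y Σ_k (y+k) · P(Y=y)P(K=k)
 = 6·0.2668 + 11·0.1932 + 7·0.3132 + 12·0.2268
 = 1.6008 + 2.1252 + 2.1924 + 2.7216
 = 8.64

8.64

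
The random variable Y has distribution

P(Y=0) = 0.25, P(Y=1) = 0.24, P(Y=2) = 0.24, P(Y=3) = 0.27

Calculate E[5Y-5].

E[5Y-5] = Σ (5y-5)·P(Y=y)
 = (-5)·0.25 + 0·0.24 + 5·0.24 + 10·0.27
 = (-1.25) + 0 + 1.2 + 2.7
 = 2.65

2.65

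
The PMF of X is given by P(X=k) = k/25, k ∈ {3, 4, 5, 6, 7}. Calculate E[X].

E[X] = Σ x·P(X=x)
 = 3·3/25 + 4·4/25 + 5·1/5 + 6·6/25 + 7·7/25
 = 9/25 + 16/25 + 1 + 36/25 + 49/25
 = 27/5

5.4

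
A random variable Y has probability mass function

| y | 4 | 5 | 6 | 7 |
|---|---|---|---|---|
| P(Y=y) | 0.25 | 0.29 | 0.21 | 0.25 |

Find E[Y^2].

E[Y^2] = Σ y^2·P(Y=y)
 = 16·0.25 + 25·0.29 + 36·0.21 + 49·0.25
 = 4 + 7.25 + 7.56 + 12.25
 = 31.06

31.06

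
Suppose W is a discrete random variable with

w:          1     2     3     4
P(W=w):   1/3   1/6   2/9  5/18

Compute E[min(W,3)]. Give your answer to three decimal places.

E[min(W,3)] = Σ min(w,3)·P(W=w)
 = 1·1/3 + 2·1/6 + 3·2/9 + 3·5/18
 = 1/3 + 1/3 + 2/3 + 5/6
 = 13/6

2.167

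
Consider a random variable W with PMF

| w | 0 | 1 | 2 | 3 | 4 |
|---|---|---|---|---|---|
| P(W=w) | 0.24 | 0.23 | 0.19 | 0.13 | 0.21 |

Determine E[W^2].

5.52

E[W^2] = Σ w^2·P(W=w)
 = 0·0.24 + 1·0.23 + 4·0.19 + 9·0.13 + 16·0.21
 = 0 + 0.23 + 0.76 + 1.17 + 3.36
 = 5.52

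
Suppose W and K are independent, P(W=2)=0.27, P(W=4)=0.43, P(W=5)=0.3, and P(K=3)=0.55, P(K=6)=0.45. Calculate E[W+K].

8.11

E[W+K] = Σ_w Σ_k (w+k) · P(W=w)P(K=k)
 = 5·0.1485 + 8·0.1215 + 7·0.2365 + 10·0.1935 + 8·0.165 + 11·0.135
 = 0.7425 + 0.972 + 1.6555 + 1.935 + 1.32 + 1.485
 = 8.11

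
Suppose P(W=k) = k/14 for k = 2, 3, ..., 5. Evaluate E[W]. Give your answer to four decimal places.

3.8571

E[W] = Σ w·P(W=w)
 = 2·1/7 + 3·3/14 + 4·2/7 + 5·5/14
 = 2/7 + 9/14 + 8/7 + 25/14
 = 27/7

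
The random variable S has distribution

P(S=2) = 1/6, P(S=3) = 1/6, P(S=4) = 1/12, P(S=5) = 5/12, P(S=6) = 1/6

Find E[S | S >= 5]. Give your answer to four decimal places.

P(S >= 5) = 5/12 + 1/6 = 7/12.
E[S | S >= 5] = [5·5/12 + 6·1/6] / (7/12)
 = 37/12 / (7/12)
 = 37/7

5.2857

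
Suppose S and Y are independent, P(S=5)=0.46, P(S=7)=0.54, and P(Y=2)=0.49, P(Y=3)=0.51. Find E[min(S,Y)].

E[min(S,Y)] = Σ_s Σ_y min(s,y) · P(S=s)P(Y=y)
 = 2·0.2254 + 3·0.2346 + 2·0.2646 + 3·0.2754
 = 0.4508 + 0.7038 + 0.5292 + 0.8262
 = 2.51

2.51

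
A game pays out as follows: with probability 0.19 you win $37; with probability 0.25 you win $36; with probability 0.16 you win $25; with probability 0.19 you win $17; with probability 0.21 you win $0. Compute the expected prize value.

E[payout] = 37·0.19 + 36·0.25 + 25·0.16 + 17·0.19 + 0·0.21
 = 7.03 + 9 + 4 + 3.23 + 0
 = 23.26

23.26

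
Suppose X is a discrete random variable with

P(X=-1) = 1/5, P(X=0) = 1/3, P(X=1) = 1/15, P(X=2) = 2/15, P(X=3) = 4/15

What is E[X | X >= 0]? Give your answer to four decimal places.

1.4167

P(X >= 0) = 1/3 + 1/15 + 2/15 + 4/15 = 4/5.
E[X | X >= 0] = [0·1/3 + 1·1/15 + 2·2/15 + 3·4/15] / (4/5)
 = 17/15 / (4/5)
 = 17/12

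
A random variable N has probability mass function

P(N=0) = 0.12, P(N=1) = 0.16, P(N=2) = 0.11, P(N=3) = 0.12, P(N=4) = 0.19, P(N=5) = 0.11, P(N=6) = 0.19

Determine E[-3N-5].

-14.57

E[-3N-5] = Σ (-3n-5)·P(N=n)
 = (-5)·0.12 + (-8)·0.16 + (-11)·0.11 + (-14)·0.12 + (-17)·0.19 + (-20)·0.11 + (-23)·0.19
 = (-0.6) + (-1.28) + (-1.21) + (-1.68) + (-3.23) + (-2.2) + (-4.37)
 = -14.57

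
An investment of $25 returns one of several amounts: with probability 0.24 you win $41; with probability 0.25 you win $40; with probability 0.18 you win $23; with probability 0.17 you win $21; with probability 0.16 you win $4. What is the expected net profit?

E[payout] = 41·0.24 + 40·0.25 + 23·0.18 + 21·0.17 + 4·0.16
 = 9.84 + 10 + 4.14 + 3.57 + 0.64
 = 28.19
Net = 28.19 - 25 = 3.19

3.19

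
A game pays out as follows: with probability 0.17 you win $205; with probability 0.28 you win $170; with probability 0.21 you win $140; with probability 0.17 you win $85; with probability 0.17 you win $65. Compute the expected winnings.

137.35

E[payout] = 205·0.17 + 170·0.28 + 140·0.21 + 85·0.17 + 65·0.17
 = 34.85 + 47.6 + 29.4 + 14.45 + 11.05
 = 137.35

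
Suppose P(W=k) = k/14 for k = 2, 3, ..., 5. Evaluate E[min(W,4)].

E[min(W,4)] = Σ min(w,4)·P(W=w)
 = 2·1/7 + 3·3/14 + 4·2/7 + 4·5/14
 = 2/7 + 9/14 + 8/7 + 10/7
 = 7/2

3.5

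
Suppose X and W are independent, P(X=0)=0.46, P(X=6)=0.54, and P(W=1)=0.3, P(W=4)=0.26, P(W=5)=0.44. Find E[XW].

11.4696

E[XW] = Σ_x Σ_w xw · P(X=x)P(W=w)
 = 0·0.138 + 0·0.1196 + 0·0.2024 + 6·0.162 + 24·0.1404 + 30·0.2376
 = 0 + 0 + 0 + 0.972 + 3.3696 + 7.128
 = 11.4696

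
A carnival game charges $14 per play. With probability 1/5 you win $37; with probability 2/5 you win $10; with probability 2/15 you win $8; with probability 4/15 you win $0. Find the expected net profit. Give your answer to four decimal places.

E[payout] = 37·1/5 + 10·2/5 + 8·2/15 + 0·4/15
 = 37/5 + 4 + 16/15 + 0
 = 187/15
Net = 187/15 - 14 = -23/15

-1.5333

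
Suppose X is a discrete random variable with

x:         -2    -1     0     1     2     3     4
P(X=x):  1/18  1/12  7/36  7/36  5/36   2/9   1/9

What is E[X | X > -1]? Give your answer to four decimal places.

1.8387

P(X > -1) = 7/36 + 7/36 + 5/36 + 2/9 + 1/9 = 31/36.
E[X | X > -1] = [0·7/36 + 1·7/36 + 2·5/36 + 3·2/9 + 4·1/9] / (31/36)
 = 19/12 / (31/36)
 = 57/31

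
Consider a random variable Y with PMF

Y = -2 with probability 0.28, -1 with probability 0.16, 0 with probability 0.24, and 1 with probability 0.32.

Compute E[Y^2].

E[Y^2] = Σ y^2·P(Y=y)
 = 4·0.28 + 1·0.16 + 0·0.24 + 1·0.32
 = 1.12 + 0.16 + 0 + 0.32
 = 1.6

1.6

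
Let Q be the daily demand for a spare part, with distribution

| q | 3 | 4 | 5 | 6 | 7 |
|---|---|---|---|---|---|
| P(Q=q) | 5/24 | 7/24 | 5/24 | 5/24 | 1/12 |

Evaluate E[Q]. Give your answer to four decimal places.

E[Q] = Σ q·P(Q=q)
 = 3·5/24 + 4·7/24 + 5·5/24 + 6·5/24 + 7·1/12
 = 5/8 + 7/6 + 25/24 + 5/4 + 7/12
 = 14/3

4.6667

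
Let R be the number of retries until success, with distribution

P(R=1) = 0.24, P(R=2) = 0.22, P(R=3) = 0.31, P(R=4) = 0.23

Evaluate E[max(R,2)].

2.77

E[max(R,2)] = Σ max(r,2)·P(R=r)
 = 2·0.24 + 2·0.22 + 3·0.31 + 4·0.23
 = 0.48 + 0.44 + 0.93 + 0.92
 = 2.77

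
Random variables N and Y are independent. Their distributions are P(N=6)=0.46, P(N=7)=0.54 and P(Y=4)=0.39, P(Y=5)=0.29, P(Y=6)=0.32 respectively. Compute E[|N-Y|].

E[|N-Y|] = Σ_n Σ_y |n-y| · P(N=n)P(Y=y)
 = 2·0.1794 + 1·0.1334 + 0·0.1472 + 3·0.2106 + 2·0.1566 + 1·0.1728
 = 0.3588 + 0.1334 + 0 + 0.6318 + 0.3132 + 0.1728
 = 1.61

1.61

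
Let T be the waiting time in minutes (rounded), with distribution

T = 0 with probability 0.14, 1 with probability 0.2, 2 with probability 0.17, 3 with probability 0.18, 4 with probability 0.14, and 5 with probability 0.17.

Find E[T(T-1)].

6.5

E[T(T-1)] = Σ t(t-1)·P(T=t)
 = 0·0.14 + 0·0.2 + 2·0.17 + 6·0.18 + 12·0.14 + 20·0.17
 = 0 + 0 + 0.34 + 1.08 + 1.68 + 3.4
 = 6.5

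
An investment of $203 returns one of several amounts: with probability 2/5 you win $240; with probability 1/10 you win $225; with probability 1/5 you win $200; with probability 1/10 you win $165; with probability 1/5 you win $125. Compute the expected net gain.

E[payout] = 240·2/5 + 225·1/10 + 200·1/5 + 165·1/10 + 125·1/5
 = 96 + 45/2 + 40 + 33/2 + 25
 = 200
Net = 200 - 203 = -3

-3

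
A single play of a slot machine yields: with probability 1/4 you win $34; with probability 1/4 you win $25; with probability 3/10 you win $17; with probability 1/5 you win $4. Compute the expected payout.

20.65

E[payout] = 34·1/4 + 25·1/4 + 17·3/10 + 4·1/5
 = 17/2 + 25/4 + 51/10 + 4/5
 = 413/20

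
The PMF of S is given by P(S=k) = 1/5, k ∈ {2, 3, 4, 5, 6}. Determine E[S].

E[S] = Σ s·P(S=s)
 = 2·1/5 + 3·1/5 + 4·1/5 + 5·1/5 + 6·1/5
 = 2/5 + 3/5 + 4/5 + 1 + 6/5
 = 4

4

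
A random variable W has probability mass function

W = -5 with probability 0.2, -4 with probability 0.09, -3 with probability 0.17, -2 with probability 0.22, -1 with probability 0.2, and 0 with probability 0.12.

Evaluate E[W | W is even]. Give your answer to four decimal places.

-1.8605

P(W is even) = 0.09 + 0.22 + 0.12 = 0.43.
E[W | W is even] = [(-4)·0.09 + (-2)·0.22 + 0·0.12] / 0.43
 = -0.8 / 0.43
 = -80/43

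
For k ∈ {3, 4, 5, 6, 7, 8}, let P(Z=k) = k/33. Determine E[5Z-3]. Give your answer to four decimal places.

27.1515

E[5Z-3] = Σ (5z-3)·P(Z=z)
 = 12·1/11 + 17·4/33 + 22·5/33 + 27·2/11 + 32·7/33 + 37·8/33
 = 12/11 + 68/33 + 10/3 + 54/11 + 224/33 + 296/33
 = 896/33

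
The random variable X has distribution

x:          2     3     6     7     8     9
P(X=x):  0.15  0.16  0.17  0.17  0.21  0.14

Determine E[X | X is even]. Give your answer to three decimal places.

5.660

P(X is even) = 0.15 + 0.17 + 0.21 = 0.53.
E[X | X is even] = [2·0.15 + 6·0.17 + 8·0.21] / 0.53
 = 3 / 0.53
 = 300/53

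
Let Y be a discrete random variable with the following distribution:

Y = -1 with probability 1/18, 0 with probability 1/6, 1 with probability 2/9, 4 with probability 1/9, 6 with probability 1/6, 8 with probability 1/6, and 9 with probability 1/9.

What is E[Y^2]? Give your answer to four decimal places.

27.7222

E[Y^2] = Σ y^2·P(Y=y)
 = 1·1/18 + 0·1/6 + 1·2/9 + 16·1/9 + 36·1/6 + 64·1/6 + 81·1/9
 = 1/18 + 0 + 2/9 + 16/9 + 6 + 32/3 + 9
 = 499/18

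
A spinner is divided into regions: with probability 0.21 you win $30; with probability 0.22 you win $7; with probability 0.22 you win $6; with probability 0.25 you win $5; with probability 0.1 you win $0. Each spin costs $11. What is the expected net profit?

E[payout] = 30·0.21 + 7·0.22 + 6·0.22 + 5·0.25 + 0·0.1
 = 6.3 + 1.54 + 1.32 + 1.25 + 0
 = 10.41
Net = 10.41 - 11 = -0.59

-0.59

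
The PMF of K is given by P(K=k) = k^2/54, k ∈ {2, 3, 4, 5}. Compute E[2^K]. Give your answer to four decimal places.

E[2^K] = Σ 2^k·P(K=k)
 = 4·2/27 + 8·1/6 + 16·8/27 + 32·25/54
 = 8/27 + 4/3 + 128/27 + 400/27
 = 572/27

21.1852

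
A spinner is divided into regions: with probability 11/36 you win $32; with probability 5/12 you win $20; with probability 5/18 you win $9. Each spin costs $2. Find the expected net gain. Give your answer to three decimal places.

E[payout] = 32·11/36 + 20·5/12 + 9·5/18
 = 88/9 + 25/3 + 5/2
 = 371/18
Net = 371/18 - 2 = 335/18

18.611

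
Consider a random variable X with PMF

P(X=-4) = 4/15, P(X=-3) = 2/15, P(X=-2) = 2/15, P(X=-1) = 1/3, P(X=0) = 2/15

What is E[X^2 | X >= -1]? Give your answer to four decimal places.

P(X >= -1) = 1/3 + 2/15 = 7/15.
E[X^2 | X >= -1] = [1·1/3 + 0·2/15] / (7/15)
 = 1/3 / (7/15)
 = 5/7

0.7143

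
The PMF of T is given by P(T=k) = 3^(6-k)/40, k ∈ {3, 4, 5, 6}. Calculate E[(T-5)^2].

E[(T-5)^2] = Σ (t-5)^2·P(T=t)
 = 4·27/40 + 1·9/40 + 0·3/40 + 1·1/40
 = 27/10 + 9/40 + 0 + 1/40
 = 59/20

2.95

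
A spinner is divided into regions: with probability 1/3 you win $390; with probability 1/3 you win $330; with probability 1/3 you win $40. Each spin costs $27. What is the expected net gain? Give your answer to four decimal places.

E[payout] = 390·1/3 + 330·1/3 + 40·1/3
 = 130 + 110 + 40/3
 = 760/3
Net = 760/3 - 27 = 679/3

226.3333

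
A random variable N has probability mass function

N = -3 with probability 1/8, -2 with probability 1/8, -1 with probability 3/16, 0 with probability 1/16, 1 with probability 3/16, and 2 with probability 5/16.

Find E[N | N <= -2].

-2.5

P(N <= -2) = 1/8 + 1/8 = 1/4.
E[N | N <= -2] = [(-3)·1/8 + (-2)·1/8] / (1/4)
 = -5/8 / (1/4)
 = -5/2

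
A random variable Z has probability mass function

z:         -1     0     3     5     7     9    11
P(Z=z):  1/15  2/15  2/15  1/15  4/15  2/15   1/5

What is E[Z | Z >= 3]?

7.5

P(Z >= 3) = 2/15 + 1/15 + 4/15 + 2/15 + 1/5 = 4/5.
E[Z | Z >= 3] = [3·2/15 + 5·1/15 + 7·4/15 + 9·2/15 + 11·1/5] / (4/5)
 = 6 / (4/5)
 = 15/2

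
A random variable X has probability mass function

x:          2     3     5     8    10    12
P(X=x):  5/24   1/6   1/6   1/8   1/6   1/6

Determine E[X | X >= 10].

11

P(X >= 10) = 1/6 + 1/6 = 1/3.
E[X | X >= 10] = [10·1/6 + 12·1/6] / (1/3)
 = 11/3 / (1/3)
 = 11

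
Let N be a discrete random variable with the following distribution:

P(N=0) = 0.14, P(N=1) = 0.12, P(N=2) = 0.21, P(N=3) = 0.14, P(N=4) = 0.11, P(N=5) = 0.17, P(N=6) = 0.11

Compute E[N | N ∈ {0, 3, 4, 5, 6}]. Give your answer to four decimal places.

P(N ∈ {0, 3, 4, 5, 6}) = 0.14 + 0.14 + 0.11 + 0.17 + 0.11 = 0.67.
E[N | N ∈ {0, 3, 4, 5, 6}] = [0·0.14 + 3·0.14 + 4·0.11 + 5·0.17 + 6·0.11] / 0.67
 = 2.37 / 0.67
 = 237/67

3.5373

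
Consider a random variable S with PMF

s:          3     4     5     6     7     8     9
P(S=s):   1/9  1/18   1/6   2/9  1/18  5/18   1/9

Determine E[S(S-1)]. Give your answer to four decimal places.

37.2222

E[S(S-1)] = Σ s(s-1)·P(S=s)
 = 6·1/9 + 12·1/18 + 20·1/6 + 30·2/9 + 42·1/18 + 56·5/18 + 72·1/9
 = 2/3 + 2/3 + 10/3 + 20/3 + 7/3 + 140/9 + 8
 = 335/9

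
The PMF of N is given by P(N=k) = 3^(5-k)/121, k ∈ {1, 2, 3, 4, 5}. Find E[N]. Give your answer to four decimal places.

1.4793

E[N] = Σ n·P(N=n)
 = 1·81/121 + 2·27/121 + 3·9/121 + 4·3/121 + 5·1/121
 = 81/121 + 54/121 + 27/121 + 12/121 + 5/121
 = 179/121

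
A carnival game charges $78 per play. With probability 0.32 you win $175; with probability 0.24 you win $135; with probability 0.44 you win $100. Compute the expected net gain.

54.4

E[payout] = 175·0.32 + 135·0.24 + 100·0.44
 = 56 + 32.4 + 44
 = 132.4
Net = 132.4 - 78 = 54.4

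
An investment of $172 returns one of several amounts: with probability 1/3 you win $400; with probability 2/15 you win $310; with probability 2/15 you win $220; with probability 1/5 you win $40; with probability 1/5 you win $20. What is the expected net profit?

E[payout] = 400·1/3 + 310·2/15 + 220·2/15 + 40·1/5 + 20·1/5
 = 400/3 + 124/3 + 88/3 + 8 + 4
 = 216
Net = 216 - 172 = 44

44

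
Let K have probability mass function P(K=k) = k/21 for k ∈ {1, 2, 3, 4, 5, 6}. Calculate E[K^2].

21

E[K^2] = Σ k^2·P(K=k)
 = 1·1/21 + 4·2/21 + 9·1/7 + 16·4/21 + 25·5/21 + 36·2/7
 = 1/21 + 8/21 + 9/7 + 64/21 + 125/21 + 72/7
 = 21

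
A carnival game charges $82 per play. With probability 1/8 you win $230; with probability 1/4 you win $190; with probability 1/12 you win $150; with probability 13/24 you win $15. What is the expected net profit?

14.875

E[payout] = 230·1/8 + 190·1/4 + 150·1/12 + 15·13/24
 = 115/4 + 95/2 + 25/2 + 65/8
 = 775/8
Net = 775/8 - 82 = 119/8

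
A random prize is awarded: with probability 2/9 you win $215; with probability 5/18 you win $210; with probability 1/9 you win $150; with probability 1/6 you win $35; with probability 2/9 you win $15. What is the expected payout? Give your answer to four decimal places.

131.9444

E[payout] = 215·2/9 + 210·5/18 + 150·1/9 + 35·1/6 + 15·2/9
 = 430/9 + 175/3 + 50/3 + 35/6 + 10/3
 = 2375/18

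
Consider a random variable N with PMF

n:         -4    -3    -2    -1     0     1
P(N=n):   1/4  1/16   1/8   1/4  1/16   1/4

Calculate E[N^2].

5.5625

E[N^2] = Σ n^2·P(N=n)
 = 16·1/4 + 9·1/16 + 4·1/8 + 1·1/4 + 0·1/16 + 1·1/4
 = 4 + 9/16 + 1/2 + 1/4 + 0 + 1/4
 = 89/16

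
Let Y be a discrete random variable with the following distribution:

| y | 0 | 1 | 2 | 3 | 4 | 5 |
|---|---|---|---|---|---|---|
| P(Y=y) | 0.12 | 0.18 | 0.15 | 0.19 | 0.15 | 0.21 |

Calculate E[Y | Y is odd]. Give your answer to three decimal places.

3.103

P(Y is odd) = 0.18 + 0.19 + 0.21 = 0.58.
E[Y | Y is odd] = [1·0.18 + 3·0.19 + 5·0.21] / 0.58
 = 1.8 / 0.58
 = 90/29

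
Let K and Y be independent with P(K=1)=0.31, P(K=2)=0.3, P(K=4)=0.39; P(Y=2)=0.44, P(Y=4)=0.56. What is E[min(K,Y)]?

E[min(K,Y)] = Σ_k Σ_y min(k,y) · P(K=k)P(Y=y)
 = 1·0.1364 + 1·0.1736 + 2·0.132 + 2·0.168 + 2·0.1716 + 4·0.2184
 = 0.1364 + 0.1736 + 0.264 + 0.336 + 0.3432 + 0.8736
 = 2.1268

2.1268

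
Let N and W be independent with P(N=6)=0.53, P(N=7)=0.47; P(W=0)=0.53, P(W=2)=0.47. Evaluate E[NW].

E[NW] = Σ_n Σ_w nw · P(N=n)P(W=w)
 = 0·0.2809 + 12·0.2491 + 0·0.2491 + 14·0.2209
 = 0 + 2.9892 + 0 + 3.0926
 = 6.0818

6.0818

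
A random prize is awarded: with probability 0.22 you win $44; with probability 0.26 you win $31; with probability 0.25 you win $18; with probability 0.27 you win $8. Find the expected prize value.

24.4

E[payout] = 44·0.22 + 31·0.26 + 18·0.25 + 8·0.27
 = 9.68 + 8.06 + 4.5 + 2.16
 = 24.4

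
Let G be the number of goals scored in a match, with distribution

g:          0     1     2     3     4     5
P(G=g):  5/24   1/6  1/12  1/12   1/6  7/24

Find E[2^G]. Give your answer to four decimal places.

13.5417

E[2^G] = Σ 2^g·P(G=g)
 = 1·5/24 + 2·1/6 + 4·1/12 + 8·1/12 + 16·1/6 + 32·7/24
 = 5/24 + 1/3 + 1/3 + 2/3 + 8/3 + 28/3
 = 325/24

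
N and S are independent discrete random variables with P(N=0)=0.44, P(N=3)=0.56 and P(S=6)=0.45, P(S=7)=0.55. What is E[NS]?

11.004

E[NS] = Σ_n Σ_s ns · P(N=n)P(S=s)
 = 0·0.198 + 0·0.242 + 18·0.252 + 21·0.308
 = 0 + 0 + 4.536 + 6.468
 = 11.004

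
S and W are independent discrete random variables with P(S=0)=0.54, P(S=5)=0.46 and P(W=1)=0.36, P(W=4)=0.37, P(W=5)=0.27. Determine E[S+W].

5.49

E[S+W] = Σ_s Σ_w (s+w) · P(S=s)P(W=w)
 = 1·0.1944 + 4·0.1998 + 5·0.1458 + 6·0.1656 + 9·0.1702 + 10·0.1242
 = 0.1944 + 0.7992 + 0.729 + 0.9936 + 1.5318 + 1.242
 = 5.49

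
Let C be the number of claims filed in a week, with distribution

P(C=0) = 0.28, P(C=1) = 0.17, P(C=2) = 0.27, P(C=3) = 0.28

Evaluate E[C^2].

3.77

E[C^2] = Σ c^2·P(C=c)
 = 0·0.28 + 1·0.17 + 4·0.27 + 9·0.28
 = 0 + 0.17 + 1.08 + 2.52
 = 3.77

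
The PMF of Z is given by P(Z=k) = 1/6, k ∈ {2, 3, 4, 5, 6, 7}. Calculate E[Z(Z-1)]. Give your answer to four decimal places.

18.6667

E[Z(Z-1)] = Σ z(z-1)·P(Z=z)
 = 2·1/6 + 6·1/6 + 12·1/6 + 20·1/6 + 30·1/6 + 42·1/6
 = 1/3 + 1 + 2 + 10/3 + 5 + 7
 = 56/3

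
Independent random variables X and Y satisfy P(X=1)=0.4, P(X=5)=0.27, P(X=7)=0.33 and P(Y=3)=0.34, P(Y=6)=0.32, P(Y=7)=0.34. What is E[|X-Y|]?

2.736

E[|X-Y|] = Σ_x Σ_y |x-y| · P(X=x)P(Y=y)
 = 2·0.136 + 5·0.128 + 6·0.136 + 2·0.0918 + 1·0.0864 + 2·0.0918 + 4·0.1122 + 1·0.1056 + 0·0.1122
 = 0.272 + 0.64 + 0.816 + 0.1836 + 0.0864 + 0.1836 + 0.4488 + 0.1056 + 0
 = 2.736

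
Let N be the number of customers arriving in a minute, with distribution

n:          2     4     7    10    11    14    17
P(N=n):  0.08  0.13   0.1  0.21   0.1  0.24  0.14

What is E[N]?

10.32

E[N] = Σ n·P(N=n)
 = 2·0.08 + 4·0.13 + 7·0.1 + 10·0.21 + 11·0.1 + 14·0.24 + 17·0.14
 = 0.16 + 0.52 + 0.7 + 2.1 + 1.1 + 3.36 + 2.38
 = 10.32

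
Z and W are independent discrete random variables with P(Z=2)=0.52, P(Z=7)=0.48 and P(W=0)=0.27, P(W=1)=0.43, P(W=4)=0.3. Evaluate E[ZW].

E[ZW] = Σ_z Σ_w zw · P(Z=z)P(W=w)
 = 0·0.1404 + 2·0.2236 + 8·0.156 + 0·0.1296 + 7·0.2064 + 28·0.144
 = 0 + 0.4472 + 1.248 + 0 + 1.4448 + 4.032
 = 7.172

7.172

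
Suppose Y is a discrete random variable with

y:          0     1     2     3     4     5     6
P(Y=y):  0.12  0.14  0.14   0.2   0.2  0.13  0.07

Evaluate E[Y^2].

11.47

E[Y^2] = Σ y^2·P(Y=y)
 = 0·0.12 + 1·0.14 + 4·0.14 + 9·0.2 + 16·0.2 + 25·0.13 + 36·0.07
 = 0 + 0.14 + 0.56 + 1.8 + 3.2 + 3.25 + 2.52
 = 11.47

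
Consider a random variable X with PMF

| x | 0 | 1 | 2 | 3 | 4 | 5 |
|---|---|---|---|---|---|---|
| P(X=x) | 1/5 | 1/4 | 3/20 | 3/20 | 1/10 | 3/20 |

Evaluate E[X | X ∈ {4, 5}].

P(X ∈ {4, 5}) = 1/10 + 3/20 = 1/4.
E[X | X ∈ {4, 5}] = [4·1/10 + 5·3/20] / (1/4)
 = 23/20 / (1/4)
 = 23/5

4.6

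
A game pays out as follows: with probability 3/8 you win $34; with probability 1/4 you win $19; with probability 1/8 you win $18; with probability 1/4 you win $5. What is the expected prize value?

E[payout] = 34·3/8 + 19·1/4 + 18·1/8 + 5·1/4
 = 51/4 + 19/4 + 9/4 + 5/4
 = 21

21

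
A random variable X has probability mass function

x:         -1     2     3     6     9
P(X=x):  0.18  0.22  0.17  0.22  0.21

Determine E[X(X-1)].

23.54

E[X(X-1)] = Σ x(x-1)·P(X=x)
 = 2·0.18 + 2·0.22 + 6·0.17 + 30·0.22 + 72·0.21
 = 0.36 + 0.44 + 1.02 + 6.6 + 15.12
 = 23.54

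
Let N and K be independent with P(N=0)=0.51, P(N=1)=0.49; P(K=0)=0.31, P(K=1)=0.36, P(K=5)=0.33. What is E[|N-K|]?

1.8238

E[|N-K|] = Σ_n Σ_k |n-k| · P(N=n)P(K=k)
 = 0·0.1581 + 1·0.1836 + 5·0.1683 + 1·0.1519 + 0·0.1764 + 4·0.1617
 = 0 + 0.1836 + 0.8415 + 0.1519 + 0 + 0.6468
 = 1.8238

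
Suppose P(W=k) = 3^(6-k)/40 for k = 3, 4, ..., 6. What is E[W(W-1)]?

E[W(W-1)] = Σ w(w-1)·P(W=w)
 = 6·27/40 + 12·9/40 + 20·3/40 + 30·1/40
 = 81/20 + 27/10 + 3/2 + 3/4
 = 9

9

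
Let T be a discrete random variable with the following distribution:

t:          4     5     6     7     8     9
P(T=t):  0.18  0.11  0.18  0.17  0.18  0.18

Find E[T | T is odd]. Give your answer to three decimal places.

7.304

P(T is odd) = 0.11 + 0.17 + 0.18 = 0.46.
E[T | T is odd] = [5·0.11 + 7·0.17 + 9·0.18] / 0.46
 = 3.36 / 0.46
 = 168/23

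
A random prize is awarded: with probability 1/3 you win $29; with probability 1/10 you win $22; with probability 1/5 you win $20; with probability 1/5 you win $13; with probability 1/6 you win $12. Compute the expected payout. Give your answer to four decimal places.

20.4667

E[payout] = 29·1/3 + 22·1/10 + 20·1/5 + 13·1/5 + 12·1/6
 = 29/3 + 11/5 + 4 + 13/5 + 2
 = 307/15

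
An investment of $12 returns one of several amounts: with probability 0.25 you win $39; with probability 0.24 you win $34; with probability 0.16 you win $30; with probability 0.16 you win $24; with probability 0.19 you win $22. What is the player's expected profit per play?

E[payout] = 39·0.25 + 34·0.24 + 30·0.16 + 24·0.16 + 22·0.19
 = 9.75 + 8.16 + 4.8 + 3.84 + 4.18
 = 30.73
Net = 30.73 - 12 = 18.73

18.73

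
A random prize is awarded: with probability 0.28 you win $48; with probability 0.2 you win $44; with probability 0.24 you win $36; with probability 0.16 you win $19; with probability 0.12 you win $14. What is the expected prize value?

35.6

E[payout] = 48·0.28 + 44·0.2 + 36·0.24 + 19·0.16 + 14·0.12
 = 13.44 + 8.8 + 8.64 + 3.04 + 1.68
 = 35.6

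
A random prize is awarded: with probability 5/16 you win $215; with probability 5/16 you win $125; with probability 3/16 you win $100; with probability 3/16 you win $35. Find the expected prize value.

131.5625

E[payout] = 215·5/16 + 125·5/16 + 100·3/16 + 35·3/16
 = 1075/16 + 625/16 + 75/4 + 105/16
 = 2105/16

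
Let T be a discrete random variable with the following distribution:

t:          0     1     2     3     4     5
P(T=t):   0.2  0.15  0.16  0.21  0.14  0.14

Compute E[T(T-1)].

E[T(T-1)] = Σ t(t-1)·P(T=t)
 = 0·0.2 + 0·0.15 + 2·0.16 + 6·0.21 + 12·0.14 + 20·0.14
 = 0 + 0 + 0.32 + 1.26 + 1.68 + 2.8
 = 6.06

6.06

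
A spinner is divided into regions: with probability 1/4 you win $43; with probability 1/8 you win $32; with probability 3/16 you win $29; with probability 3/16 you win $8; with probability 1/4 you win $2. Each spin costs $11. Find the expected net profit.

11.1875

E[payout] = 43·1/4 + 32·1/8 + 29·3/16 + 8·3/16 + 2·1/4
 = 43/4 + 4 + 87/16 + 3/2 + 1/2
 = 355/16
Net = 355/16 - 11 = 179/16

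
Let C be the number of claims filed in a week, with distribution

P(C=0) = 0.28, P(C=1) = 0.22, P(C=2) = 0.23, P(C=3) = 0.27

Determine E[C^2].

3.57

E[C^2] = Σ c^2·P(C=c)
 = 0·0.28 + 1·0.22 + 4·0.23 + 9·0.27
 = 0 + 0.22 + 0.92 + 2.43
 = 3.57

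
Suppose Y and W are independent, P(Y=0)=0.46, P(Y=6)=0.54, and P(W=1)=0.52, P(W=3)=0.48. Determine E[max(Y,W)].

E[max(Y,W)] = Σ_y Σ_w max(y,w) · P(Y=y)P(W=w)
 = 1·0.2392 + 3·0.2208 + 6·0.2808 + 6·0.2592
 = 0.2392 + 0.6624 + 1.6848 + 1.5552
 = 4.1416

4.1416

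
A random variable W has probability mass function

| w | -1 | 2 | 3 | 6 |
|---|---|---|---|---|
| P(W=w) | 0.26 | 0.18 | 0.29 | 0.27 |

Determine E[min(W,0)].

-0.26

E[min(W,0)] = Σ min(w,0)·P(W=w)
 = (-1)·0.26 + 0·0.18 + 0·0.29 + 0·0.27
 = (-0.26) + 0 + 0 + 0
 = -0.26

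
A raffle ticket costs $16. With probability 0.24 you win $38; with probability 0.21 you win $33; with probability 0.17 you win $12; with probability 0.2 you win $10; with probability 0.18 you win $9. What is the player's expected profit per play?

5.71

E[payout] = 38·0.24 + 33·0.21 + 12·0.17 + 10·0.2 + 9·0.18
 = 9.12 + 6.93 + 2.04 + 2 + 1.62
 = 21.71
Net = 21.71 - 16 = 5.71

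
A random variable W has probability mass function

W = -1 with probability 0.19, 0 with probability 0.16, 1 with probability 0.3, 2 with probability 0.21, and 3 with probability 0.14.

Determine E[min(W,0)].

-0.19

E[min(W,0)] = Σ min(w,0)·P(W=w)
 = (-1)·0.19 + 0·0.16 + 0·0.3 + 0·0.21 + 0·0.14
 = (-0.19) + 0 + 0 + 0 + 0
 = -0.19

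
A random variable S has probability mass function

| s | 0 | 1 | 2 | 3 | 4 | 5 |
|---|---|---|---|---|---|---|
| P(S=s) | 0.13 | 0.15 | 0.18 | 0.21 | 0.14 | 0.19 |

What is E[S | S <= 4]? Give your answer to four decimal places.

P(S <= 4) = 0.13 + 0.15 + 0.18 + 0.21 + 0.14 = 0.81.
E[S | S <= 4] = [0·0.13 + 1·0.15 + 2·0.18 + 3·0.21 + 4·0.14] / 0.81
 = 1.7 / 0.81
 = 170/81

2.0988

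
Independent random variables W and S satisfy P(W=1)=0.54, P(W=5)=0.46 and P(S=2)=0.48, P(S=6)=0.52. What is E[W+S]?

6.92

E[W+S] = Σ_w Σ_s (w+s) · P(W=w)P(S=s)
 = 3·0.2592 + 7·0.2808 + 7·0.2208 + 11·0.2392
 = 0.7776 + 1.9656 + 1.5456 + 2.6312
 = 6.92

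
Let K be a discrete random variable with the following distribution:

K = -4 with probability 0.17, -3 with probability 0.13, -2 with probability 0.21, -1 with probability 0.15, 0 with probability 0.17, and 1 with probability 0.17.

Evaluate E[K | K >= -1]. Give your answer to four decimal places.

P(K >= -1) = 0.15 + 0.17 + 0.17 = 0.49.
E[K | K >= -1] = [(-1)·0.15 + 0·0.17 + 1·0.17] / 0.49
 = 0.02 / 0.49
 = 2/49

0.0408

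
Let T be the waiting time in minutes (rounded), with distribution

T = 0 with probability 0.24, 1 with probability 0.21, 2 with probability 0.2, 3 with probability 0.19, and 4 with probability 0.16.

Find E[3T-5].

E[3T-5] = Σ (3t-5)·P(T=t)
 = (-5)·0.24 + (-2)·0.21 + 1·0.2 + 4·0.19 + 7·0.16
 = (-1.2) + (-0.42) + 0.2 + 0.76 + 1.12
 = 0.46

0.46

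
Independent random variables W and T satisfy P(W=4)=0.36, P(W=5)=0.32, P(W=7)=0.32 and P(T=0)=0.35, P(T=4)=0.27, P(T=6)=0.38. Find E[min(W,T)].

E[min(W,T)] = Σ_w Σ_t min(w,t) · P(W=w)P(T=t)
 = 0·0.126 + 4·0.0972 + 4·0.1368 + 0·0.112 + 4·0.0864 + 5·0.1216 + 0·0.112 + 4·0.0864 + 6·0.1216
 = 0 + 0.3888 + 0.5472 + 0 + 0.3456 + 0.608 + 0 + 0.3456 + 0.7296
 = 2.9648

2.9648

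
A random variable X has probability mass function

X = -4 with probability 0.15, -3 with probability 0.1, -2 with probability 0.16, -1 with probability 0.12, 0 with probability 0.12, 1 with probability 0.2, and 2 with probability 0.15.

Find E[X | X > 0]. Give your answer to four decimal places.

P(X > 0) = 0.2 + 0.15 = 0.35.
E[X | X > 0] = [1·0.2 + 2·0.15] / 0.35
 = 0.5 / 0.35
 = 10/7

1.4286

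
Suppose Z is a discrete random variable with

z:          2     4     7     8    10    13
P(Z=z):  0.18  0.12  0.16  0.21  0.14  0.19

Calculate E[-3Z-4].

E[-3Z-4] = Σ (-3z-4)·P(Z=z)
 = (-10)·0.18 + (-16)·0.12 + (-25)·0.16 + (-28)·0.21 + (-34)·0.14 + (-43)·0.19
 = (-1.8) + (-1.92) + (-4) + (-5.88) + (-4.76) + (-8.17)
 = -26.53

-26.53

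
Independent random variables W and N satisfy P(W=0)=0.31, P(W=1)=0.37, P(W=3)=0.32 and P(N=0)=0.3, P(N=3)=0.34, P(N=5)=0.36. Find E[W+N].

4.15

E[W+N] = Σ_w Σ_n (w+n) · P(W=w)P(N=n)
 = 0·0.093 + 3·0.1054 + 5·0.1116 + 1·0.111 + 4·0.1258 + 6·0.1332 + 3·0.096 + 6·0.1088 + 8·0.1152
 = 0 + 0.3162 + 0.558 + 0.111 + 0.5032 + 0.7992 + 0.288 + 0.6528 + 0.9216
 = 4.15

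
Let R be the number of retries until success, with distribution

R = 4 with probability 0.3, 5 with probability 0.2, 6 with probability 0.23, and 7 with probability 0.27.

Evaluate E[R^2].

E[R^2] = Σ r^2·P(R=r)
 = 16·0.3 + 25·0.2 + 36·0.23 + 49·0.27
 = 4.8 + 5 + 8.28 + 13.23
 = 31.31

31.31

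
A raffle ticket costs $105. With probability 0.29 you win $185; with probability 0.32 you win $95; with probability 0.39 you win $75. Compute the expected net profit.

E[payout] = 185·0.29 + 95·0.32 + 75·0.39
 = 53.65 + 30.4 + 29.25
 = 113.3
Net = 113.3 - 105 = 8.3

8.3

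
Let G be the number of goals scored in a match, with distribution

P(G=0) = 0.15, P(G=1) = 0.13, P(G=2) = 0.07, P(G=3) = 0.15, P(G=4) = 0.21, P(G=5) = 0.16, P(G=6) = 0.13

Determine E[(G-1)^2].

8.52

E[(G-1)^2] = Σ (g-1)^2·P(G=g)
 = 1·0.15 + 0·0.13 + 1·0.07 + 4·0.15 + 9·0.21 + 16·0.16 + 25·0.13
 = 0.15 + 0 + 0.07 + 0.6 + 1.89 + 2.56 + 3.25
 = 8.52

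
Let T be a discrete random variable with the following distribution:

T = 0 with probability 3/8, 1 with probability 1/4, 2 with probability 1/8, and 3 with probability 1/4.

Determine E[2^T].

3.375

E[2^T] = Σ 2^t·P(T=t)
 = 1·3/8 + 2·1/4 + 4·1/8 + 8·1/4
 = 3/8 + 1/2 + 1/2 + 2
 = 27/8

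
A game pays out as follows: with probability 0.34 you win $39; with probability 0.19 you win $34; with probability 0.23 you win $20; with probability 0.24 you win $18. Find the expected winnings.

28.64

E[payout] = 39·0.34 + 34·0.19 + 20·0.23 + 18·0.24
 = 13.26 + 6.46 + 4.6 + 4.32
 = 28.64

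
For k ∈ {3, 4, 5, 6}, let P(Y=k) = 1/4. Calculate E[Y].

E[Y] = Σ y·P(Y=y)
 = 3·1/4 + 4·1/4 + 5·1/4 + 6·1/4
 = 3/4 + 1 + 5/4 + 3/2
 = 9/2

4.5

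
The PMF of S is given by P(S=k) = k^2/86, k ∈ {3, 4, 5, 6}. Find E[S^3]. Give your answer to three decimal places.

141.488

E[S^3] = Σ s^3·P(S=s)
 = 27·9/86 + 64·8/43 + 125·25/86 + 216·18/43
 = 243/86 + 512/43 + 3125/86 + 3888/43
 = 6084/43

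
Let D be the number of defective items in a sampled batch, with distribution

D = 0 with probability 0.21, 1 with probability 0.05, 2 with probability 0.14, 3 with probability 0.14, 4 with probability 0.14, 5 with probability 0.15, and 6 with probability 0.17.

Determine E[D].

E[D] = Σ d·P(D=d)
 = 0·0.21 + 1·0.05 + 2·0.14 + 3·0.14 + 4·0.14 + 5·0.15 + 6·0.17
 = 0 + 0.05 + 0.28 + 0.42 + 0.56 + 0.75 + 1.02
 = 3.08

3.08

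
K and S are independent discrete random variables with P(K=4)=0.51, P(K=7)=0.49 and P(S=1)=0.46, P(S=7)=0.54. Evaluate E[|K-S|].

2.8824

E[|K-S|] = Σ_k Σ_s |k-s| · P(K=k)P(S=s)
 = 3·0.2346 + 3·0.2754 + 6·0.2254 + 0·0.2646
 = 0.7038 + 0.8262 + 1.3524 + 0
 = 2.8824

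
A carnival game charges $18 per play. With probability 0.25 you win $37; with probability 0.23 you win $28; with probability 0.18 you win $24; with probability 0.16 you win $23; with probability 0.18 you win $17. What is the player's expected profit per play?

8.75

E[payout] = 37·0.25 + 28·0.23 + 24·0.18 + 23·0.16 + 17·0.18
 = 9.25 + 6.44 + 4.32 + 3.68 + 3.06
 = 26.75
Net = 26.75 - 18 = 8.75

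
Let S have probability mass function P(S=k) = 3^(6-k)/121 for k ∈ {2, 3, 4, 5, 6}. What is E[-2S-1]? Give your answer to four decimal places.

E[-2S-1] = Σ (-2s-1)·P(S=s)
 = (-5)·81/121 + (-7)·27/121 + (-9)·9/121 + (-11)·3/121 + (-13)·1/121
 = (-405/121) + (-189/121) + (-81/121) + (-3/11) + (-13/121)
 = -721/121

-5.9587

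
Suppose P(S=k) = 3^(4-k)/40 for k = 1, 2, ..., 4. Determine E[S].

E[S] = Σ s·P(S=s)
 = 1·27/40 + 2·9/40 + 3·3/40 + 4·1/40
 = 27/40 + 9/20 + 9/40 + 1/10
 = 29/20

1.45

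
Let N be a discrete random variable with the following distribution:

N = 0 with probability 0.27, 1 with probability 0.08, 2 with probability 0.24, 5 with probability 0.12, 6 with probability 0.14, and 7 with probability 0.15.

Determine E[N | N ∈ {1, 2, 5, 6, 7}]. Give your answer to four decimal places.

4.1781

P(N ∈ {1, 2, 5, 6, 7}) = 0.08 + 0.24 + 0.12 + 0.14 + 0.15 = 0.73.
E[N | N ∈ {1, 2, 5, 6, 7}] = [1·0.08 + 2·0.24 + 5·0.12 + 6·0.14 + 7·0.15] / 0.73
 = 3.05 / 0.73
 = 305/73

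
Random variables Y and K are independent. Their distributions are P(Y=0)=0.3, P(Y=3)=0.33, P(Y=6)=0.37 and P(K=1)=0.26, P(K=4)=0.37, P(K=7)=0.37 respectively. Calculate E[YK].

13.8993

E[YK] = Σ_y Σ_k yk · P(Y=y)P(K=k)
 = 0·0.078 + 0·0.111 + 0·0.111 + 3·0.0858 + 12·0.1221 + 21·0.1221 + 6·0.0962 + 24·0.1369 + 42·0.1369
 = 0 + 0 + 0 + 0.2574 + 1.4652 + 2.5641 + 0.5772 + 3.2856 + 5.7498
 = 13.8993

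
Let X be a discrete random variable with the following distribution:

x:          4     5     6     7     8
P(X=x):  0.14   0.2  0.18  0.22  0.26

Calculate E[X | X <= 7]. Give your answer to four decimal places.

5.6486

P(X <= 7) = 0.14 + 0.2 + 0.18 + 0.22 = 0.74.
E[X | X <= 7] = [4·0.14 + 5·0.2 + 6·0.18 + 7·0.22] / 0.74
 = 4.18 / 0.74
 = 209/37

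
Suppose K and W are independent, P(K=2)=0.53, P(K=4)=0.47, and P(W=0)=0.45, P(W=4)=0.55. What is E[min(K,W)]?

1.617

E[min(K,W)] = Σ_k Σ_w min(k,w) · P(K=k)P(W=w)
 = 0·0.2385 + 2·0.2915 + 0·0.2115 + 4·0.2585
 = 0 + 0.583 + 0 + 1.034
 = 1.617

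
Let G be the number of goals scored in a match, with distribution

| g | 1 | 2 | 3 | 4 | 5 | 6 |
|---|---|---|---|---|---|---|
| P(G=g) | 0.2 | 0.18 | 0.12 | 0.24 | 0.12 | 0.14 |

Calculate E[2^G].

E[2^G] = Σ 2^g·P(G=g)
 = 2·0.2 + 4·0.18 + 8·0.12 + 16·0.24 + 32·0.12 + 64·0.14
 = 0.4 + 0.72 + 0.96 + 3.84 + 3.84 + 8.96
 = 18.72

18.72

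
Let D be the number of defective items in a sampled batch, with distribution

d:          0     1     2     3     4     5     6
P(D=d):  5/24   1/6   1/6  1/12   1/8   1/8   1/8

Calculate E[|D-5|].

E[|D-5|] = Σ |d-5|·P(D=d)
 = 5·5/24 + 4·1/6 + 3·1/6 + 2·1/12 + 1·1/8 + 0·1/8 + 1·1/8
 = 25/24 + 2/3 + 1/2 + 1/6 + 1/8 + 0 + 1/8
 = 21/8

2.625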